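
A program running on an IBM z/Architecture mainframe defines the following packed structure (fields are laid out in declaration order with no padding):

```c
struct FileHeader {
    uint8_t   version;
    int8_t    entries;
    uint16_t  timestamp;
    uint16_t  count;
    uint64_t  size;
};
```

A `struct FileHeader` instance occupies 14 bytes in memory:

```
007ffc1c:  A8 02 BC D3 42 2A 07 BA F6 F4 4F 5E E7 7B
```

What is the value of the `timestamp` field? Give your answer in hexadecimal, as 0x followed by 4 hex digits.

0xBCD3

`timestamp` follows `version` (1 B), `entries` (1 B), so it starts at offset 1 + 1 = 2 and occupies 2 bytes.
Bytes at offsets 2..3: BC D3.
Big-endian stores the most-significant byte at the lowest address.
The bytes are already most-significant first: 0xBCD3.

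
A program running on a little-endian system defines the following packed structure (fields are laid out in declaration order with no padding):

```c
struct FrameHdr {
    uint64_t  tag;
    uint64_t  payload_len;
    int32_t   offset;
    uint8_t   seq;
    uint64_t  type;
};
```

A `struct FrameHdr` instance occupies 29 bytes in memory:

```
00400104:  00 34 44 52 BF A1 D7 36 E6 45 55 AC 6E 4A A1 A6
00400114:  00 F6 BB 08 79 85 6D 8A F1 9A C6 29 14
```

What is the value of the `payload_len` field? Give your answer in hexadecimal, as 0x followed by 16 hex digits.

0xA6A14A6EAC5545E6

`payload_len` follows `tag` (8 bytes), so it starts at byte offset 8 and occupies 8 bytes.
Bytes at offsets 8..15: E6 45 55 AC 6E 4A A1 A6.
In little-endian order the low byte comes first in memory.
Reassemble most-significant byte first: A6 A1 4A 6E AC 55 45 E6 → 0xA6A14A6EAC5545E6.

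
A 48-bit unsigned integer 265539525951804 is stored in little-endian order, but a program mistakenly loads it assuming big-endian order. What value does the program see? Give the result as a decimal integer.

265539525951804 in 48-bit hexadecimal is 0xF181BD1E413C.
Stored little-endian, the bytes at ascending addresses are 3C 41 1E BD 81 F1.
Read back as big-endian, the last byte is least significant, giving 0x3C411EBD81F1.
0x3C411EBD81F1 = 66250386276849.

66250386276849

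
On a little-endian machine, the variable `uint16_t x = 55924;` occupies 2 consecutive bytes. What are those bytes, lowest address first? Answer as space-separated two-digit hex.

55924 in hexadecimal, padded to 16 bits, is 0xDA74.
Split into bytes (most-significant first): DA 74.
In little-endian order the low byte comes first in memory.
So at ascending addresses the bytes are 74 DA.

74 DA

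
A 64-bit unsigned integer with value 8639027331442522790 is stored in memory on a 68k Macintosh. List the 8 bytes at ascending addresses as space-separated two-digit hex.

8639027331442522790 in hexadecimal, padded to 64 bits, is 0x77E3FD961F85BAA6.
Split into bytes (most-significant first): 77 E3 FD 96 1F 85 BA A6.
Big-endian stores the most-significant byte at the lowest address.
So the memory order matches the most-significant-first order: 77 E3 FD 96 1F 85 BA A6.

77 E3 FD 96 1F 85 BA A6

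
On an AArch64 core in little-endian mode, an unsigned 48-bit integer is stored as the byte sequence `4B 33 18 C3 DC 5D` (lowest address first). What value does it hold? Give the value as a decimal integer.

Little-endian stores the least-significant byte at the lowest address.
Reassemble most-significant byte first: 5D DC C3 18 33 4B → 0x5DDCC318334B.
0x5DDCC318334B = 103202747331403.

103202747331403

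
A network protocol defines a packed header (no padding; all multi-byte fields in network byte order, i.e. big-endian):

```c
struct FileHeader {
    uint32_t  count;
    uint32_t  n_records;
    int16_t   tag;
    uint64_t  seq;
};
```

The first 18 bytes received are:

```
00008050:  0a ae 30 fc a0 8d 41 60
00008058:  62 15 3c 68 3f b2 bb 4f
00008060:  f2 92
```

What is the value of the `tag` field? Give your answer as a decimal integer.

25109

`tag` follows `count` (4 B), `n_records` (4 B), so it starts at offset 4 + 4 = 8 and occupies 2 bytes.
Bytes at offsets 8..9: 62 15.
In big-endian order the high byte comes first in memory.
The bytes are already most-significant first: 0x6215.
0x6215 = 25109.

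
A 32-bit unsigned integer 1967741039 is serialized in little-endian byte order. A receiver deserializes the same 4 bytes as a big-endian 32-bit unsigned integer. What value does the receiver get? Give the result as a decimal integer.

1868056949

1967741039 in 32-bit hexadecimal is 0x7549586F.
Stored little-endian, the bytes at ascending addresses are 6F 58 49 75.
Read back as big-endian, the last byte is least significant, giving 0x6F584975.
0x6F584975 = 1868056949.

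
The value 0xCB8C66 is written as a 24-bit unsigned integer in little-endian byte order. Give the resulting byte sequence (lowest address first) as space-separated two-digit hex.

Split into bytes (most-significant first): CB 8C 66.
In little-endian order the low byte comes first in memory.
So at ascending addresses the bytes are 66 8C CB.

66 8C CB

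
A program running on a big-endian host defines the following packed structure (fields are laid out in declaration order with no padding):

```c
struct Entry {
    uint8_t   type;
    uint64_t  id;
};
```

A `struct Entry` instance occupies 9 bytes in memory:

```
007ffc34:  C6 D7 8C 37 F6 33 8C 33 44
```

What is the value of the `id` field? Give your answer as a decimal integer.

15531850745460306756

`id` follows `type` (1 byte), so it starts at byte offset 1 and occupies 8 bytes.
Bytes at offsets 1..8: D7 8C 37 F6 33 8C 33 44.
In big-endian order the high byte comes first in memory.
The bytes are already most-significant first: 0xD78C37F6338C3344.
0xD78C37F6338C3344 = 15531850745460306756.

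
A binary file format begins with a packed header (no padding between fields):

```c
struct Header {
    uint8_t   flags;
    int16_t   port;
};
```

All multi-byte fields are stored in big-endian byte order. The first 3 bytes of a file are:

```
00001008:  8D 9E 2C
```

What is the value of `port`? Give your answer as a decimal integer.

`port` follows `flags` (1 byte), so it starts at byte offset 1 and occupies 2 bytes.
Bytes at offsets 1..2: 9E 2C.
In big-endian order the high byte comes first in memory.
The bytes are already most-significant first: 0x9E2C.
Top bit is set, so as a signed 16-bit value this is 0x9E2C − 2^16 = -25044.

-25044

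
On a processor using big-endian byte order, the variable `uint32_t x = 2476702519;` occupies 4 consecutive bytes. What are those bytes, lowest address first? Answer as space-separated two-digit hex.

93 9F 7B 37

2476702519 in hexadecimal, padded to 32 bits, is 0x939F7B37.
Split into bytes (most-significant first): 93 9F 7B 37.
In big-endian order the high byte comes first in memory.
So the memory order matches the most-significant-first order: 93 9F 7B 37.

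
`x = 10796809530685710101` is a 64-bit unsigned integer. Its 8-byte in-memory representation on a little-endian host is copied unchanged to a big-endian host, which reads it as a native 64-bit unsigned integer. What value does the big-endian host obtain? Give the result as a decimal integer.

10796809530685710101 in 64-bit hexadecimal is 0x95D5F9107012DF15.
Stored little-endian, the bytes at ascending addresses are 15 DF 12 70 10 F9 D5 95.
Read back as big-endian, the last byte is least significant, giving 0x15DF127010F9D595.
0x15DF127010F9D595 = 1575998667133408661.

1575998667133408661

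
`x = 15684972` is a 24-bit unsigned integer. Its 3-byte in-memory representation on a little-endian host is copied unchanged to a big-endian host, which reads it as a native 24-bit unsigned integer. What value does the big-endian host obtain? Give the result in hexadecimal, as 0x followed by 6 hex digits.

0x6C55EF

15684972 in 24-bit hexadecimal is 0xEF556C.
Stored little-endian, the bytes at ascending addresses are 6C 55 EF.
Read back as big-endian, the last byte is least significant, giving 0x6C55EF.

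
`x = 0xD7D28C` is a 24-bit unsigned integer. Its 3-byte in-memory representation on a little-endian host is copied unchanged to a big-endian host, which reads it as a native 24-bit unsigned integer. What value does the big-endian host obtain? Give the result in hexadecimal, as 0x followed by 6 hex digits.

Stored little-endian, the bytes at ascending addresses are 8C D2 D7.
Read back as big-endian, the last byte is least significant, giving 0x8CD2D7.

0x8CD2D7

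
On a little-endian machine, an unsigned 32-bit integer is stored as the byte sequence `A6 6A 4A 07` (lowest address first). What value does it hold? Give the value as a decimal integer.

122317478

In little-endian order the low byte comes first in memory.
Reassemble most-significant byte first: 07 4A 6A A6 → 0x074A6AA6.
0x074A6AA6 = 122317478.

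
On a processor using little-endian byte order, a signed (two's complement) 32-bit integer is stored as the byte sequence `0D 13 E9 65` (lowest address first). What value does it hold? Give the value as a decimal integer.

1709773581

Little-endian: lowest address holds the least-significant byte.
Reassemble most-significant byte first: 65 E9 13 0D → 0x65E9130D.
0x65E9130D = 1709773581.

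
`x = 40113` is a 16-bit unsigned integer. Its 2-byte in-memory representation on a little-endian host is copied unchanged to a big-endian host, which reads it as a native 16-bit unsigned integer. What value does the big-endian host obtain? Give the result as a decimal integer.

45468

40113 in 16-bit hexadecimal is 0x9CB1.
Stored little-endian, the bytes at ascending addresses are B1 9C.
Read back as big-endian, the last byte is least significant, giving 0xB19C.
0xB19C = 45468.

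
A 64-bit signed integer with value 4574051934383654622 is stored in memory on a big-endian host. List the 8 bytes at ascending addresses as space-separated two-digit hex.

4574051934383654622 in hexadecimal, padded to 64 bits, is 0x3F7A4BFFFD2046DE.
Split into bytes (most-significant first): 3F 7A 4B FF FD 20 46 DE.
Big-endian stores the most-significant byte at the lowest address.
So the memory order matches the most-significant-first order: 3F 7A 4B FF FD 20 46 DE.

3F 7A 4B FF FD 20 46 DE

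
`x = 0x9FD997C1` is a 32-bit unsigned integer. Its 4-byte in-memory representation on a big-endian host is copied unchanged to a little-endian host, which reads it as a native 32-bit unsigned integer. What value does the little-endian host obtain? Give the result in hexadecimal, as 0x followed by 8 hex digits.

0xC197D99F

Stored big-endian, the bytes at ascending addresses are 9F D9 97 C1.
Read back as little-endian, the first byte is least significant, giving 0xC197D99F.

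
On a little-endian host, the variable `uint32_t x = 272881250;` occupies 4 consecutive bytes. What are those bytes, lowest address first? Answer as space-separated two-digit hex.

272881250 in hexadecimal, padded to 32 bits, is 0x1043D662.
Split into bytes (most-significant first): 10 43 D6 62.
Little-endian: lowest address holds the least-significant byte.
So at ascending addresses the bytes are 62 D6 43 10.

62 D6 43 10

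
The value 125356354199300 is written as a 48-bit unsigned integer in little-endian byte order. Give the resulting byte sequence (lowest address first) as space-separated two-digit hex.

04 5F F6 CC 02 72

125356354199300 in hexadecimal, padded to 48 bits, is 0x7202CCF65F04.
Split into bytes (most-significant first): 72 02 CC F6 5F 04.
Little-endian: lowest address holds the least-significant byte.
So at ascending addresses the bytes are 04 5F F6 CC 02 72.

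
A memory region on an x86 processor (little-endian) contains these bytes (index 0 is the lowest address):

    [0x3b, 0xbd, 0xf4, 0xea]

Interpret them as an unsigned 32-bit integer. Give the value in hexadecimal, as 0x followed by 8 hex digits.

0xEAF4BD3B

Little-endian stores the least-significant byte at the lowest address.
Reassemble most-significant byte first: EA F4 BD 3B → 0xEAF4BD3B.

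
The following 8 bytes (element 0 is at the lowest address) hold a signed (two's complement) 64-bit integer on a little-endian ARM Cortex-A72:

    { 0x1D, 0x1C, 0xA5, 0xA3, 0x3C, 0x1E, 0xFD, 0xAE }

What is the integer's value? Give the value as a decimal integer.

Little-endian stores the least-significant byte at the lowest address.
Reassemble most-significant byte first: AE FD 1E 3C A3 A5 1C 1D → 0xAEFD1E3CA3A51C1D.
Top bit is set, so as a signed 64-bit value this is 0xAEFD1E3CA3A51C1D − 2^64 = -5837476296209916899.

-5837476296209916899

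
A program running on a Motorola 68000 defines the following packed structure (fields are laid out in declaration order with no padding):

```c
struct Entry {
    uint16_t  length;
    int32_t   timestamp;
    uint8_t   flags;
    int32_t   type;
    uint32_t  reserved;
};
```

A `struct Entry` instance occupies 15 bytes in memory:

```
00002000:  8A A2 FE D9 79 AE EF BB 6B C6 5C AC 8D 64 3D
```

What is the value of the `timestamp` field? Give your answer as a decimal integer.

`timestamp` follows `length` (2 bytes), so it starts at byte offset 2 and occupies 4 bytes.
Bytes at offsets 2..5: FE D9 79 AE.
In big-endian order the high byte comes first in memory.
The bytes are already most-significant first: 0xFED979AE.
Top bit is set, so as a signed 32-bit value this is 0xFED979AE − 2^32 = -19301970.

-19301970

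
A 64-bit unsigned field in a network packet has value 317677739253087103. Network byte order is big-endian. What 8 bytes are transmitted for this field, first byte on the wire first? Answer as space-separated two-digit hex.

317677739253087103 in hexadecimal, padded to 64 bits, is 0x04689E38813ABB7F.
Split into bytes (most-significant first): 04 68 9E 38 81 3A BB 7F.
In big-endian order the high byte comes first in memory.
So the memory order matches the most-significant-first order: 04 68 9E 38 81 3A BB 7F.

04 68 9E 38 81 3A BB 7F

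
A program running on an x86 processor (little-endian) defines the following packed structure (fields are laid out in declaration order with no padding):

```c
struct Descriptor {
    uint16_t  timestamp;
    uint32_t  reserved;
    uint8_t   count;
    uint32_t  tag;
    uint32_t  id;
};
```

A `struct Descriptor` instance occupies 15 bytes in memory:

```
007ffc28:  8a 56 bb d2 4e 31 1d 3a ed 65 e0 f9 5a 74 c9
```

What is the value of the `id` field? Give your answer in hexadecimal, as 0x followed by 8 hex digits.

`id` follows `timestamp` (2 B), `reserved` (4 B), `count` (1 B), `tag` (4 B), so it starts at offset 2 + 4 + 1 + 4 = 11 and occupies 4 bytes.
Bytes at offsets 11..14: F9 5A 74 C9.
Little-endian stores the least-significant byte at the lowest address.
Reassemble most-significant byte first: C9 74 5A F9 → 0xC9745AF9.

0xC9745AF9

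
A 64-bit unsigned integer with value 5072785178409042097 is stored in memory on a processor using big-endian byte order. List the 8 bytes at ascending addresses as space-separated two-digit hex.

5072785178409042097 in hexadecimal, padded to 64 bits, is 0x4666273E34F000B1.
Split into bytes (most-significant first): 46 66 27 3E 34 F0 00 B1.
Big-endian stores the most-significant byte at the lowest address.
So the memory order matches the most-significant-first order: 46 66 27 3E 34 F0 00 B1.

46 66 27 3E 34 F0 00 B1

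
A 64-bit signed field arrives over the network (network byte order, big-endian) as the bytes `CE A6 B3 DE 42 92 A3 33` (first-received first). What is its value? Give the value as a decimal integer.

-3555957088581409997

In big-endian order the high byte comes first in memory.
The bytes are already most-significant first: 0xCEA6B3DE4292A333.
Top bit is set, so as a signed 64-bit value this is 0xCEA6B3DE4292A333 − 2^64 = -3555957088581409997.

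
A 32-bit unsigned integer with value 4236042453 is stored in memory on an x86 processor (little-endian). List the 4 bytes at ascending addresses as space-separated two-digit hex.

4236042453 in hexadecimal, padded to 32 bits, is 0xFC7CE0D5.
Split into bytes (most-significant first): FC 7C E0 D5.
Little-endian: lowest address holds the least-significant byte.
So at ascending addresses the bytes are D5 E0 7C FC.

D5 E0 7C FC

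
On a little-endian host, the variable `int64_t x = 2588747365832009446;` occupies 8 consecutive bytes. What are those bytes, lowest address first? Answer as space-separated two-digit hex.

E6 26 A5 71 03 14 ED 23

2588747365832009446 in hexadecimal, padded to 64 bits, is 0x23ED140371A526E6.
Split into bytes (most-significant first): 23 ED 14 03 71 A5 26 E6.
Little-endian stores the least-significant byte at the lowest address.
So at ascending addresses the bytes are E6 26 A5 71 03 14 ED 23.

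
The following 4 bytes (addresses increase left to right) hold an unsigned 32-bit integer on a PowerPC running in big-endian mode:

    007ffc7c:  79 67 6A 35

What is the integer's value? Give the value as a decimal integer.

2036820533

In big-endian order the high byte comes first in memory.
The bytes are already most-significant first: 0x79676A35.
0x79676A35 = 2036820533.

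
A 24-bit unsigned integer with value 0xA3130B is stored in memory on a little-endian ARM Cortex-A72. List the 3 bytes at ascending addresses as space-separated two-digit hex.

0B 13 A3

Split into bytes (most-significant first): A3 13 0B.
In little-endian order the low byte comes first in memory.
So at ascending addresses the bytes are 0B 13 A3.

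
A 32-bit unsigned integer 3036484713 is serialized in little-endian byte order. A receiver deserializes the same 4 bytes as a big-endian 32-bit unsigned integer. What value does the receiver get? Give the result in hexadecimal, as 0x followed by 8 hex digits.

0x6914FDB4

3036484713 in 32-bit hexadecimal is 0xB4FD1469.
Stored little-endian, the bytes at ascending addresses are 69 14 FD B4.
Read back as big-endian, the last byte is least significant, giving 0x6914FDB4.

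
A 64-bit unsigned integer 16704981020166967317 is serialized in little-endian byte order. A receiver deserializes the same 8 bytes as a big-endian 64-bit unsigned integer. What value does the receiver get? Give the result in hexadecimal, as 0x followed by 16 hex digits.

16704981020166967317 in 64-bit hexadecimal is 0xE7D403BB26B1D015.
Stored little-endian, the bytes at ascending addresses are 15 D0 B1 26 BB 03 D4 E7.
Read back as big-endian, the last byte is least significant, giving 0x15D0B126BB03D4E7.

0x15D0B126BB03D4E7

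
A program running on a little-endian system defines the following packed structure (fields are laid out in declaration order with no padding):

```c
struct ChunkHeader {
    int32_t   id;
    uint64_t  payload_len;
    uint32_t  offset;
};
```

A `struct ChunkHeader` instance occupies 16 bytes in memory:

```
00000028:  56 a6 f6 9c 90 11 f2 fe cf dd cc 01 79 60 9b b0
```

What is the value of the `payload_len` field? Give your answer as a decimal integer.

`payload_len` follows `id` (4 bytes), so it starts at byte offset 4 and occupies 8 bytes.
Bytes at offsets 4..11: 90 11 F2 FE CF DD CC 01.
In little-endian order the low byte comes first in memory.
Reassemble most-significant byte first: 01 CC DD CF FE F2 11 90 → 0x01CCDDCFFEF21190.
0x01CCDDCFFEF21190 = 129722374692147600.

129722374692147600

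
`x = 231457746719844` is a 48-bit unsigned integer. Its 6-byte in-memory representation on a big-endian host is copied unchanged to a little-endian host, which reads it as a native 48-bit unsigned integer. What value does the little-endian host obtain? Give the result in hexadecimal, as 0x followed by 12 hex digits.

0x6414C67482D2

231457746719844 in 48-bit hexadecimal is 0xD28274C61464.
Stored big-endian, the bytes at ascending addresses are D2 82 74 C6 14 64.
Read back as little-endian, the first byte is least significant, giving 0x6414C67482D2.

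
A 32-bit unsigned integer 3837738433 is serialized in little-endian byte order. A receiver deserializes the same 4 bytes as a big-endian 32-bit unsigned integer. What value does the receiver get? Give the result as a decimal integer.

3242049508

3837738433 in 32-bit hexadecimal is 0xE4BF3DC1.
Stored little-endian, the bytes at ascending addresses are C1 3D BF E4.
Read back as big-endian, the last byte is least significant, giving 0xC13DBFE4.
0xC13DBFE4 = 3242049508.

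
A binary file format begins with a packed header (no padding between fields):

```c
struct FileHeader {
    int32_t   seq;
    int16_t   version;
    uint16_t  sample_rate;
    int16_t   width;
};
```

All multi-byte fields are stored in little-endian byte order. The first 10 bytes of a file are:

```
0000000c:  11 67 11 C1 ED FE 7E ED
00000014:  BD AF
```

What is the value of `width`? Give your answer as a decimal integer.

`width` follows `seq` (4 B), `version` (2 B), `sample_rate` (2 B), so it starts at offset 4 + 2 + 2 = 8 and occupies 2 bytes.
Bytes at offsets 8..9: BD AF.
Little-endian: lowest address holds the least-significant byte.
Reassemble most-significant byte first: AF BD → 0xAFBD.
Top bit is set, so as a signed 16-bit value this is 0xAFBD − 2^16 = -20547.

-20547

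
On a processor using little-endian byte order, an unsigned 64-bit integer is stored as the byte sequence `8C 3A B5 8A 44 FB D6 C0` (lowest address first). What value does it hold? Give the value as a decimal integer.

13895569972101724812

Little-endian stores the least-significant byte at the lowest address.
Reassemble most-significant byte first: C0 D6 FB 44 8A B5 3A 8C → 0xC0D6FB448AB53A8C.
0xC0D6FB448AB53A8C = 13895569972101724812.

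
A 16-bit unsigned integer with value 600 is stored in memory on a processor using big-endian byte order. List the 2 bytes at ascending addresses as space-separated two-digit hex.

02 58

600 in hexadecimal, padded to 16 bits, is 0x0258.
Split into bytes (most-significant first): 02 58.
Big-endian stores the most-significant byte at the lowest address.
So the memory order matches the most-significant-first order: 02 58.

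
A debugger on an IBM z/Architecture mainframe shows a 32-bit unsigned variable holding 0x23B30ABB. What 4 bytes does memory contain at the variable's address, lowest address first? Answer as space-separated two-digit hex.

23 B3 0A BB

Split into bytes (most-significant first): 23 B3 0A BB.
Big-endian stores the most-significant byte at the lowest address.
So the memory order matches the most-significant-first order: 23 B3 0A BB.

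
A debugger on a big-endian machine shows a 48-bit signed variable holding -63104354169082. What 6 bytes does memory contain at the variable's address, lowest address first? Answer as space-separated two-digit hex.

C6 9B 5F 62 CF 06

Two's complement of -63104354169082 in 48 bits: 63104354169082 = 0x3964A09D30FA; invert → 0xC69B5F62CF05; add 1 → 0xC69B5F62CF06.
Split into bytes (most-significant first): C6 9B 5F 62 CF 06.
Big-endian: lowest address holds the most-significant byte.
So the memory order matches the most-significant-first order: C6 9B 5F 62 CF 06.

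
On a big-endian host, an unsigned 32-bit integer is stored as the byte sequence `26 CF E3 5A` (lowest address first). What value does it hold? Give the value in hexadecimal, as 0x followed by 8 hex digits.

Big-endian stores the most-significant byte at the lowest address.
The bytes are already most-significant first: 0x26CFE35A.

0x26CFE35A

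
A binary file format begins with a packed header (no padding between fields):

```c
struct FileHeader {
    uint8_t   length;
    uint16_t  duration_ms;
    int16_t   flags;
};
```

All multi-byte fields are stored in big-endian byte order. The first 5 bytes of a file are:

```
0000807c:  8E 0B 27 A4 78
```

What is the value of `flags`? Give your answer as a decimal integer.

`flags` follows `length` (1 B), `duration_ms` (2 B), so it starts at offset 1 + 2 = 3 and occupies 2 bytes.
Bytes at offsets 3..4: A4 78.
In big-endian order the high byte comes first in memory.
The bytes are already most-significant first: 0xA478.
Top bit is set, so as a signed 16-bit value this is 0xA478 − 2^16 = -23432.

-23432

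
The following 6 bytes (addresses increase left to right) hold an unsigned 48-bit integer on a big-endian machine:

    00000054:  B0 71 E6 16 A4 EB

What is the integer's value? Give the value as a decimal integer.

194003238036715

Big-endian: lowest address holds the most-significant byte.
The bytes are already most-significant first: 0xB071E616A4EB.
0xB071E616A4EB = 194003238036715.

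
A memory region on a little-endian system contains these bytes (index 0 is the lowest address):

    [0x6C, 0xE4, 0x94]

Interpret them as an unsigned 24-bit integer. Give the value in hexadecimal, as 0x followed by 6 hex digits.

In little-endian order the low byte comes first in memory.
Reassemble most-significant byte first: 94 E4 6C → 0x94E46C.

0x94E46C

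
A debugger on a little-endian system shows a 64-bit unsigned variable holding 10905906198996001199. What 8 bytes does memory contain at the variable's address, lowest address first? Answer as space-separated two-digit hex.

AF 21 E3 F0 E7 8F 59 97

10905906198996001199 in hexadecimal, padded to 64 bits, is 0x97598FE7F0E321AF.
Split into bytes (most-significant first): 97 59 8F E7 F0 E3 21 AF.
Little-endian: lowest address holds the least-significant byte.
So at ascending addresses the bytes are AF 21 E3 F0 E7 8F 59 97.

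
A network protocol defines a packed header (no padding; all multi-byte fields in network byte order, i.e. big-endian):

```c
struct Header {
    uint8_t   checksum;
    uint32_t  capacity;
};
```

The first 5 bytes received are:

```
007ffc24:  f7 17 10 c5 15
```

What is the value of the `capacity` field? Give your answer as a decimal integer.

`capacity` follows `checksum` (1 byte), so it starts at byte offset 1 and occupies 4 bytes.
Bytes at offsets 1..4: 17 10 C5 15.
Big-endian stores the most-significant byte at the lowest address.
The bytes are already most-significant first: 0x1710C515.
0x1710C515 = 386974997.

386974997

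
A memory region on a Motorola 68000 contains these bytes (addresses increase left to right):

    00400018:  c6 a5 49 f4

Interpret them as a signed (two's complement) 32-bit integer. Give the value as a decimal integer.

Big-endian stores the most-significant byte at the lowest address.
The bytes are already most-significant first: 0xC6A549F4.
Top bit is set, so as a signed 32-bit value this is 0xC6A549F4 − 2^32 = -962246156.

-962246156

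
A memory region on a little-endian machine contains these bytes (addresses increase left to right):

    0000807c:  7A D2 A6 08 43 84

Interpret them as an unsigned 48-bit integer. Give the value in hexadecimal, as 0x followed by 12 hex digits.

Little-endian stores the least-significant byte at the lowest address.
Reassemble most-significant byte first: 84 43 08 A6 D2 7A → 0x844308A6D27A.

0x844308A6D27A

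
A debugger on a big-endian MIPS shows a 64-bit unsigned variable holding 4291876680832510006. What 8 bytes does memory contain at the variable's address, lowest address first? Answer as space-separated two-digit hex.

3B 8F CF 1A 14 CD E8 36

4291876680832510006 in hexadecimal, padded to 64 bits, is 0x3B8FCF1A14CDE836.
Split into bytes (most-significant first): 3B 8F CF 1A 14 CD E8 36.
Big-endian: lowest address holds the most-significant byte.
So the memory order matches the most-significant-first order: 3B 8F CF 1A 14 CD E8 36.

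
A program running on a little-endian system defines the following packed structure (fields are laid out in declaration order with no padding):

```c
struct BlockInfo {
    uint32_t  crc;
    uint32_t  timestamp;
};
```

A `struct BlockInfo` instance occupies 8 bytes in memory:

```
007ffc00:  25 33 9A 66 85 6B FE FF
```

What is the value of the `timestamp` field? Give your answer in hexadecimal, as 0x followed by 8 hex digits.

`timestamp` follows `crc` (4 bytes), so it starts at byte offset 4 and occupies 4 bytes.
Bytes at offsets 4..7: 85 6B FE FF.
Little-endian: lowest address holds the least-significant byte.
Reassemble most-significant byte first: FF FE 6B 85 → 0xFFFE6B85.

0xFFFE6B85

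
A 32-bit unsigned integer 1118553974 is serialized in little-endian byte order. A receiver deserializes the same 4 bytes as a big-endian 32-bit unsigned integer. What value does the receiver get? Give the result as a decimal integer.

1118553974 in 32-bit hexadecimal is 0x42ABC776.
Stored little-endian, the bytes at ascending addresses are 76 C7 AB 42.
Read back as big-endian, the last byte is least significant, giving 0x76C7AB42.
0x76C7AB42 = 1992796994.

1992796994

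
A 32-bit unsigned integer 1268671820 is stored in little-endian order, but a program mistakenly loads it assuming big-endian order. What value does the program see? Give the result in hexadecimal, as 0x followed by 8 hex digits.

1268671820 in 32-bit hexadecimal is 0x4B9E654C.
Stored little-endian, the bytes at ascending addresses are 4C 65 9E 4B.
Read back as big-endian, the last byte is least significant, giving 0x4C659E4B.

0x4C659E4B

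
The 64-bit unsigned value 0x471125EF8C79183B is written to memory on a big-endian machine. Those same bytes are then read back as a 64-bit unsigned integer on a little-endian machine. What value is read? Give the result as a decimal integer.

4258287093893370183

Stored big-endian, the bytes at ascending addresses are 47 11 25 EF 8C 79 18 3B.
Read back as little-endian, the first byte is least significant, giving 0x3B18798CEF251147.
0x3B18798CEF251147 = 4258287093893370183.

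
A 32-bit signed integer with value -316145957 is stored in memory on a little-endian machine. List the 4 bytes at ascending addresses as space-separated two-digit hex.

DB FE 27 ED

Two's complement of -316145957 in 32 bits: 316145957 = 0x12D80125; invert → 0xED27FEDA; add 1 → 0xED27FEDB.
Split into bytes (most-significant first): ED 27 FE DB.
In little-endian order the low byte comes first in memory.
So at ascending addresses the bytes are DB FE 27 ED.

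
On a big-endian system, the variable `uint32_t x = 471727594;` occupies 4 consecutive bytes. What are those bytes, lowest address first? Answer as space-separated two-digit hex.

471727594 in hexadecimal, padded to 32 bits, is 0x1C1DFDEA.
Split into bytes (most-significant first): 1C 1D FD EA.
Big-endian stores the most-significant byte at the lowest address.
So the memory order matches the most-significant-first order: 1C 1D FD EA.

1C 1D FD EA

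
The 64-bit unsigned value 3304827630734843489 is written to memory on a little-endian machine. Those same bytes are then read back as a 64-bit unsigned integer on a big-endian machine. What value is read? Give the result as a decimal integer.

3304827630734843489 in 64-bit hexadecimal is 0x2DDD1B386DD89E61.
Stored little-endian, the bytes at ascending addresses are 61 9E D8 6D 38 1B DD 2D.
Read back as big-endian, the last byte is least significant, giving 0x619ED86D381BDD2D.
0x619ED86D381BDD2D = 7034297631603678509.

7034297631603678509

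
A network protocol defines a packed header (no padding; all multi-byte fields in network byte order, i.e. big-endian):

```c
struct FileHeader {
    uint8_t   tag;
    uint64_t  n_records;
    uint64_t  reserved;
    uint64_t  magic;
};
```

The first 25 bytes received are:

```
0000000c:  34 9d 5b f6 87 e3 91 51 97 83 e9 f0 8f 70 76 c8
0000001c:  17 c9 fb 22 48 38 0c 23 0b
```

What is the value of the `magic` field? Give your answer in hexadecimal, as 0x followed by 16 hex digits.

0xC9FB2248380C230B

`magic` follows `tag` (1 B), `n_records` (8 B), `reserved` (8 B), so it starts at offset 1 + 8 + 8 = 17 and occupies 8 bytes.
Bytes at offsets 17..24: C9 FB 22 48 38 0C 23 0B.
In big-endian order the high byte comes first in memory.
The bytes are already most-significant first: 0xC9FB2248380C230B.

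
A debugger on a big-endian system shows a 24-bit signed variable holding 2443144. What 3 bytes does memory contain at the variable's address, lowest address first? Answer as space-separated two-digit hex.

2443144 in hexadecimal, padded to 24 bits, is 0x254788.
Split into bytes (most-significant first): 25 47 88.
Big-endian stores the most-significant byte at the lowest address.
So the memory order matches the most-significant-first order: 25 47 88.

25 47 88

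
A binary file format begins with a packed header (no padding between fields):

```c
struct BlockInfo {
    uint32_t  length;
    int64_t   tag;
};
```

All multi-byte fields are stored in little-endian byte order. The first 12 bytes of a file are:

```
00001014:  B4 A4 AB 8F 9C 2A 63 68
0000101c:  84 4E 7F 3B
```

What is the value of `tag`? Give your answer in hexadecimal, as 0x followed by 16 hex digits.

0x3B7F4E8468632A9C

`tag` follows `length` (4 bytes), so it starts at byte offset 4 and occupies 8 bytes.
Bytes at offsets 4..11: 9C 2A 63 68 84 4E 7F 3B.
Little-endian: lowest address holds the least-significant byte.
Reassemble most-significant byte first: 3B 7F 4E 84 68 63 2A 9C → 0x3B7F4E8468632A9C.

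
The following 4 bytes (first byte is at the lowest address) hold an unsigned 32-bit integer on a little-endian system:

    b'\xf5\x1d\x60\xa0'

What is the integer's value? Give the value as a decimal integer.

Little-endian: lowest address holds the least-significant byte.
Reassemble most-significant byte first: A0 60 1D F5 → 0xA0601DF5.
0xA0601DF5 = 2690653685.

2690653685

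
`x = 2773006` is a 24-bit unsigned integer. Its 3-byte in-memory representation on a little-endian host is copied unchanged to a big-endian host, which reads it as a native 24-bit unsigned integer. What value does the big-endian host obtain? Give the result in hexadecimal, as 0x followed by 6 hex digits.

2773006 in 24-bit hexadecimal is 0x2A500E.
Stored little-endian, the bytes at ascending addresses are 0E 50 2A.
Read back as big-endian, the last byte is least significant, giving 0x0E502A.

0x0E502A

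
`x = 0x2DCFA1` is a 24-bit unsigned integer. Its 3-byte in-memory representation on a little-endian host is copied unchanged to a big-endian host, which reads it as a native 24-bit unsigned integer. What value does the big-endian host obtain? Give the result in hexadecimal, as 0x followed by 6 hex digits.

0xA1CF2D

Stored little-endian, the bytes at ascending addresses are A1 CF 2D.
Read back as big-endian, the last byte is least significant, giving 0xA1CF2D.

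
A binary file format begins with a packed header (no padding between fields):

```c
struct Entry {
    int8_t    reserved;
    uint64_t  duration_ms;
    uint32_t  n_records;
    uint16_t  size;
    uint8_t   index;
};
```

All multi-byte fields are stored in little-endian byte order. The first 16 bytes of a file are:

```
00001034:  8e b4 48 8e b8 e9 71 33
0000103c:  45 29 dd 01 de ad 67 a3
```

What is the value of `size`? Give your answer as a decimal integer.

`size` follows `reserved` (1 B), `duration_ms` (8 B), `n_records` (4 B), so it starts at offset 1 + 8 + 4 = 13 and occupies 2 bytes.
Bytes at offsets 13..14: AD 67.
Little-endian stores the least-significant byte at the lowest address.
Reassemble most-significant byte first: 67 AD → 0x67AD.
0x67AD = 26541.

26541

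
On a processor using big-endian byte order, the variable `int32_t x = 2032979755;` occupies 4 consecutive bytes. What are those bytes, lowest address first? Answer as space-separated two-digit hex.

2032979755 in hexadecimal, padded to 32 bits, is 0x792CCF2B.
Split into bytes (most-significant first): 79 2C CF 2B.
Big-endian: lowest address holds the most-significant byte.
So the memory order matches the most-significant-first order: 79 2C CF 2B.

79 2C CF 2B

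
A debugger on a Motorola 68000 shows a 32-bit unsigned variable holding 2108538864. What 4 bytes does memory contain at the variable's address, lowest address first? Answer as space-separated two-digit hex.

7D AD BF F0

2108538864 in hexadecimal, padded to 32 bits, is 0x7DADBFF0.
Split into bytes (most-significant first): 7D AD BF F0.
Big-endian stores the most-significant byte at the lowest address.
So the memory order matches the most-significant-first order: 7D AD BF F0.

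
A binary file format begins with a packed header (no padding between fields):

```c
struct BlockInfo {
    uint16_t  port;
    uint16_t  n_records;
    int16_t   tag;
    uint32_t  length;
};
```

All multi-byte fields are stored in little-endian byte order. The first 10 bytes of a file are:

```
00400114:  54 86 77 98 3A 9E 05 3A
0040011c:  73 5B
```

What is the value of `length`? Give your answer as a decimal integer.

1534278149

`length` follows `port` (2 B), `n_records` (2 B), `tag` (2 B), so it starts at offset 2 + 2 + 2 = 6 and occupies 4 bytes.
Bytes at offsets 6..9: 05 3A 73 5B.
Little-endian: lowest address holds the least-significant byte.
Reassemble most-significant byte first: 5B 73 3A 05 → 0x5B733A05.
0x5B733A05 = 1534278149.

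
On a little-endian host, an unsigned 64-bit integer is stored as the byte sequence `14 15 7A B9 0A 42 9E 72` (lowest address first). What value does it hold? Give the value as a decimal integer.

In little-endian order the low byte comes first in memory.
Reassemble most-significant byte first: 72 9E 42 0A B9 7A 15 14 → 0x729E420AB97A1514.
0x729E420AB97A1514 = 8259111380472960276.

8259111380472960276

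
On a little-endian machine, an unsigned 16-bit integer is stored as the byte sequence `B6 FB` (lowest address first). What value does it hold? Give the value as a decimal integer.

In little-endian order the low byte comes first in memory.
Reassemble most-significant byte first: FB B6 → 0xFBB6.
0xFBB6 = 64438.

64438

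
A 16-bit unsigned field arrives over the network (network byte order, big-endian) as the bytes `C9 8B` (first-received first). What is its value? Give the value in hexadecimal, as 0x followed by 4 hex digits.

0xC98B

In big-endian order the high byte comes first in memory.
The bytes are already most-significant first: 0xC98B.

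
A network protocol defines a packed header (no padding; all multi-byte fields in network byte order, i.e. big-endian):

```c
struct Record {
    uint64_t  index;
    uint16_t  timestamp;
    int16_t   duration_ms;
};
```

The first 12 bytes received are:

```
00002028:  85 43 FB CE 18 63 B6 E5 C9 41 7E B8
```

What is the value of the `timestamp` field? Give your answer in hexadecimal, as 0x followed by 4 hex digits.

0xC941

`timestamp` follows `index` (8 bytes), so it starts at byte offset 8 and occupies 2 bytes.
Bytes at offsets 8..9: C9 41.
Big-endian stores the most-significant byte at the lowest address.
The bytes are already most-significant first: 0xC941.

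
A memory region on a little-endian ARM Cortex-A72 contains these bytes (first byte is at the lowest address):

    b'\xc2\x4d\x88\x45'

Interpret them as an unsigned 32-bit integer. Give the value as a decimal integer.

Little-endian stores the least-significant byte at the lowest address.
Reassemble most-significant byte first: 45 88 4D C2 → 0x45884DC2.
0x45884DC2 = 1166560706.

1166560706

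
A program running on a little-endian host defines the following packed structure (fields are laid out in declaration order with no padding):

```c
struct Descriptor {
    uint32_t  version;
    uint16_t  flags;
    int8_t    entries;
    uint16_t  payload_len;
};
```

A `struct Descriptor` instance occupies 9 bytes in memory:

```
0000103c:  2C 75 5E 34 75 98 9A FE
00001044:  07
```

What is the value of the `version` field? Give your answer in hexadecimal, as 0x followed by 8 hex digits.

`version` is the first field, at byte offset 0, occupying 4 bytes.
Bytes at offsets 0..3: 2C 75 5E 34.
In little-endian order the low byte comes first in memory.
Reassemble most-significant byte first: 34 5E 75 2C → 0x345E752C.

0x345E752C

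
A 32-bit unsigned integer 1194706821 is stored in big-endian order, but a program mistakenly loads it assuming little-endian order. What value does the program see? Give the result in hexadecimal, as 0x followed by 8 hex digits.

0x85C73547

1194706821 in 32-bit hexadecimal is 0x4735C785.
Stored big-endian, the bytes at ascending addresses are 47 35 C7 85.
Read back as little-endian, the first byte is least significant, giving 0x85C73547.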